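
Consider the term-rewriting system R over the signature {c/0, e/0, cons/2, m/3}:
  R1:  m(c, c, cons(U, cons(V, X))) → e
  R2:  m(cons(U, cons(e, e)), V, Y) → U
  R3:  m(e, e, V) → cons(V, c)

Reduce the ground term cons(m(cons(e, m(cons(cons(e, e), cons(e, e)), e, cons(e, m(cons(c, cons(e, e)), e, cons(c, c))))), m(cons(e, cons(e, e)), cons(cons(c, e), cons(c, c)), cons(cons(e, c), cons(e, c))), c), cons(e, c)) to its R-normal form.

1. cons(m(cons(e, m(cons(cons(e, e), cons(e, e)), e, cons(e, m(cons(c, cons(e, e)), e, cons(c, c))))), m(cons(e, cons(e, e)), cons(cons(c, e), cons(c, c)), cons(cons(e, c), cons(e, c))), c), cons(e, c))  →  cons(m(cons(e, cons(e, e)), m(cons(e, cons(e, e)), cons(cons(c, e), cons(c, c)), cons(cons(e, c), cons(e, c))), c), cons(e, c))   [R2 at 1.1.2]
2. cons(m(cons(e, cons(e, e)), m(cons(e, cons(e, e)), cons(cons(c, e), cons(c, c)), cons(cons(e, c), cons(e, c))), c), cons(e, c))  →  cons(e, cons(e, c))   [R2 at 1]

cons(e, cons(e, c))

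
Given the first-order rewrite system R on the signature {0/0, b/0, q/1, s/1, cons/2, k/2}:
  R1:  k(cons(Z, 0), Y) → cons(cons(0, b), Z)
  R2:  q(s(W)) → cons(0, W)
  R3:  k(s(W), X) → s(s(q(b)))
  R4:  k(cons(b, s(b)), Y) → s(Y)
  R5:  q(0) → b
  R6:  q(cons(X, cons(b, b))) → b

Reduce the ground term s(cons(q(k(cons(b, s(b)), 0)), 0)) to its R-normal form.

s(cons(cons(0, 0), 0))

1. s(cons(q(k(cons(b, s(b)), 0)), 0))  →  s(cons(q(s(0)), 0))   [R4 at 1.1.1]
2. s(cons(q(s(0)), 0))  →  s(cons(cons(0, 0), 0))   [R2 at 1.1]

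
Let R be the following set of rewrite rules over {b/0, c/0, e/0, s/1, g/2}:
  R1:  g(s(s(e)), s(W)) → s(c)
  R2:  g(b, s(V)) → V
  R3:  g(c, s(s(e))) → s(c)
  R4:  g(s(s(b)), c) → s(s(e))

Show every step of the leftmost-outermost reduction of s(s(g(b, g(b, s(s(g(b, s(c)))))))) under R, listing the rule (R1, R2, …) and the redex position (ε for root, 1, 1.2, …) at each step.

s(s(c))

1. s(s(g(b, g(b, s(s(g(b, s(c))))))))  →  s(s(g(b, s(g(b, s(c))))))   [R2 at 1.1.2]
2. s(s(g(b, s(g(b, s(c))))))  →  s(s(g(b, s(c))))   [R2 at 1.1]
3. s(s(g(b, s(c))))  →  s(s(c))   [R2 at 1.1]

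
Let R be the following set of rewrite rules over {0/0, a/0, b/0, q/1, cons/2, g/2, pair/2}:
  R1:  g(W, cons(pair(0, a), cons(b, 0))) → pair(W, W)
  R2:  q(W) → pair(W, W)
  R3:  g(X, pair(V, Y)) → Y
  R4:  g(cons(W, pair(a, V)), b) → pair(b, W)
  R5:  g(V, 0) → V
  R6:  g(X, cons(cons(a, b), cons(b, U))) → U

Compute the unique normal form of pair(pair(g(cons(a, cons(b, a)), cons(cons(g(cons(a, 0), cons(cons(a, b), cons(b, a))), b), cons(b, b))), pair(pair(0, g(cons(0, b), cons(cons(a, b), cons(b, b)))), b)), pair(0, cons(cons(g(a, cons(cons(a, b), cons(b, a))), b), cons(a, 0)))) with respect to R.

1. pair(pair(g(cons(a, cons(b, a)), cons(cons(g(cons(a, 0), cons(cons(a, b), cons(b, a))), b), cons(b, b))), pair(pair(0, g(cons(0, b), cons(cons(a, b), cons(b, b)))), b)), pair(0, cons(cons(g(a, cons(cons(a, b), cons(b, a))), b), cons(a, 0))))  →  pair(pair(g(cons(a, cons(b, a)), cons(cons(a, b), cons(b, b))), pair(pair(0, g(cons(0, b), cons(cons(a, b), cons(b, b)))), b)), pair(0, cons(cons(g(a, cons(cons(a, b), cons(b, a))), b), cons(a, 0))))   [R6 at 1.1.2.1.1]
2. pair(pair(g(cons(a, cons(b, a)), cons(cons(a, b), cons(b, b))), pair(pair(0, g(cons(0, b), cons(cons(a, b), cons(b, b)))), b)), pair(0, cons(cons(g(a, cons(cons(a, b), cons(b, a))), b), cons(a, 0))))  →  pair(pair(b, pair(pair(0, g(cons(0, b), cons(cons(a, b), cons(b, b)))), b)), pair(0, cons(cons(g(a, cons(cons(a, b), cons(b, a))), b), cons(a, 0))))   [R6 at 1.1]
3. pair(pair(b, pair(pair(0, g(cons(0, b), cons(cons(a, b), cons(b, b)))), b)), pair(0, cons(cons(g(a, cons(cons(a, b), cons(b, a))), b), cons(a, 0))))  →  pair(pair(b, pair(pair(0, b), b)), pair(0, cons(cons(g(a, cons(cons(a, b), cons(b, a))), b), cons(a, 0))))   [R6 at 1.2.1.2]
4. pair(pair(b, pair(pair(0, b), b)), pair(0, cons(cons(g(a, cons(cons(a, b), cons(b, a))), b), cons(a, 0))))  →  pair(pair(b, pair(pair(0, b), b)), pair(0, cons(cons(a, b), cons(a, 0))))   [R6 at 2.2.1.1]

pair(pair(b, pair(pair(0, b), b)), pair(0, cons(cons(a, b), cons(a, 0))))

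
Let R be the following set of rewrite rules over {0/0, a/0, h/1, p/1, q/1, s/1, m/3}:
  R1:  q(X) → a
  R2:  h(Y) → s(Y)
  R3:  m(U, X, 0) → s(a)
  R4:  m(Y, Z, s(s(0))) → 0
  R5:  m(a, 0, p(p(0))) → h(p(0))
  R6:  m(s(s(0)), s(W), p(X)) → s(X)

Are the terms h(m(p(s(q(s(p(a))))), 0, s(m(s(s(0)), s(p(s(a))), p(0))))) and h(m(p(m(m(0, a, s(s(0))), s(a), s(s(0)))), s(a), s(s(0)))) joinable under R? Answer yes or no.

Reduce t₁ = h(m(p(s(q(s(p(a))))), 0, s(m(s(s(0)), s(p(s(a))), p(0))))):
1. h(m(p(s(q(s(p(a))))), 0, s(m(s(s(0)), s(p(s(a))), p(0)))))  →  s(m(p(s(q(s(p(a))))), 0, s(m(s(s(0)), s(p(s(a))), p(0)))))   [R2 at ε]
2. s(m(p(s(q(s(p(a))))), 0, s(m(s(s(0)), s(p(s(a))), p(0)))))  →  s(m(p(s(a)), 0, s(m(s(s(0)), s(p(s(a))), p(0)))))   [R1 at 1.1.1.1]
3. s(m(p(s(a)), 0, s(m(s(s(0)), s(p(s(a))), p(0)))))  →  s(m(p(s(a)), 0, s(s(0))))   [R6 at 1.3.1]
4. s(m(p(s(a)), 0, s(s(0))))  →  s(0)   [R4 at 1]

Reduce t₂ = h(m(p(m(m(0, a, s(s(0))), s(a), s(s(0)))), s(a), s(s(0)))):
1. h(m(p(m(m(0, a, s(s(0))), s(a), s(s(0)))), s(a), s(s(0))))  →  s(m(p(m(m(0, a, s(s(0))), s(a), s(s(0)))), s(a), s(s(0))))   [R2 at ε]
2. s(m(p(m(m(0, a, s(s(0))), s(a), s(s(0)))), s(a), s(s(0))))  →  s(0)   [R4 at 1]

yes — NF(t₁) = s(0), NF(t₂) = s(0)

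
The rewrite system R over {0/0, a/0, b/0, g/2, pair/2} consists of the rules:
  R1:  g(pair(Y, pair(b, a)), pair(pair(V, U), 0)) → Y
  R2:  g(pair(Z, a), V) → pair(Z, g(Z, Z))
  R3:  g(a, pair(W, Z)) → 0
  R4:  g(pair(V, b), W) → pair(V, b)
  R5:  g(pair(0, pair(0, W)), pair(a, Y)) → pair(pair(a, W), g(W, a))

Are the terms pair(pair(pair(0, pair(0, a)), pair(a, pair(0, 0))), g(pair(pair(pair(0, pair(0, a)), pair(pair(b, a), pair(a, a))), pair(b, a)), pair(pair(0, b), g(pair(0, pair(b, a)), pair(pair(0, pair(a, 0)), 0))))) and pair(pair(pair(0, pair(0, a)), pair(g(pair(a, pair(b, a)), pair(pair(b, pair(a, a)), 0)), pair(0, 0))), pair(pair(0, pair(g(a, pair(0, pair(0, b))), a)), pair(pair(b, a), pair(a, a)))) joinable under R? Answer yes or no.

yes — NF(t₁) = pair(pair(pair(0, pair(0, a)), pair(a, pair(0, 0))), pair(pair(0, pair(0, a)), pair(pair(b, a), pair(a, a)))), NF(t₂) = pair(pair(pair(0, pair(0, a)), pair(a, pair(0, 0))), pair(pair(0, pair(0, a)), pair(pair(b, a), pair(a, a))))

Reduce t₁ = pair(pair(pair(0, pair(0, a)), pair(a, pair(0, 0))), g(pair(pair(pair(0, pair(0, a)), pair(pair(b, a), pair(a, a))), pair(b, a)), pair(pair(0, b), g(pair(0, pair(b, a)), pair(pair(0, pair(a, 0)), 0))))):
1. pair(pair(pair(0, pair(0, a)), pair(a, pair(0, 0))), g(pair(pair(pair(0, pair(0, a)), pair(pair(b, a), pair(a, a))), pair(b, a)), pair(pair(0, b), g(pair(0, pair(b, a)), pair(pair(0, pair(a, 0)), 0)))))  →  pair(pair(pair(0, pair(0, a)), pair(a, pair(0, 0))), g(pair(pair(pair(0, pair(0, a)), pair(pair(b, a), pair(a, a))), pair(b, a)), pair(pair(0, b), 0)))   [R1 at 2.2.2]
2. pair(pair(pair(0, pair(0, a)), pair(a, pair(0, 0))), g(pair(pair(pair(0, pair(0, a)), pair(pair(b, a), pair(a, a))), pair(b, a)), pair(pair(0, b), 0)))  →  pair(pair(pair(0, pair(0, a)), pair(a, pair(0, 0))), pair(pair(0, pair(0, a)), pair(pair(b, a), pair(a, a))))   [R1 at 2]

Reduce t₂ = pair(pair(pair(0, pair(0, a)), pair(g(pair(a, pair(b, a)), pair(pair(b, pair(a, a)), 0)), pair(0, 0))), pair(pair(0, pair(g(a, pair(0, pair(0, b))), a)), pair(pair(b, a), pair(a, a)))):
1. pair(pair(pair(0, pair(0, a)), pair(g(pair(a, pair(b, a)), pair(pair(b, pair(a, a)), 0)), pair(0, 0))), pair(pair(0, pair(g(a, pair(0, pair(0, b))), a)), pair(pair(b, a), pair(a, a))))  →  pair(pair(pair(0, pair(0, a)), pair(a, pair(0, 0))), pair(pair(0, pair(g(a, pair(0, pair(0, b))), a)), pair(pair(b, a), pair(a, a))))   [R1 at 1.2.1]
2. pair(pair(pair(0, pair(0, a)), pair(a, pair(0, 0))), pair(pair(0, pair(g(a, pair(0, pair(0, b))), a)), pair(pair(b, a), pair(a, a))))  →  pair(pair(pair(0, pair(0, a)), pair(a, pair(0, 0))), pair(pair(0, pair(0, a)), pair(pair(b, a), pair(a, a))))   [R3 at 2.1.2.1]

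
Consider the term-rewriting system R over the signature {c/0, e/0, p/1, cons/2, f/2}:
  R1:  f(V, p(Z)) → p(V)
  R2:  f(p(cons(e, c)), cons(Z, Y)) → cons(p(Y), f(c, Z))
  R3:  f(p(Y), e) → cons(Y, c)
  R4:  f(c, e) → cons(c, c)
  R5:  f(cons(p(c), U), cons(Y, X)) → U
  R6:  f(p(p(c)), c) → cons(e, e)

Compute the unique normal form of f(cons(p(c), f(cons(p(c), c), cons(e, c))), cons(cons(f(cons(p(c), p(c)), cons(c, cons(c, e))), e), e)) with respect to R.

1. f(cons(p(c), f(cons(p(c), c), cons(e, c))), cons(cons(f(cons(p(c), p(c)), cons(c, cons(c, e))), e), e))  →  f(cons(p(c), c), cons(e, c))   [R5 at ε]
2. f(cons(p(c), c), cons(e, c))  →  c   [R5 at ε]

c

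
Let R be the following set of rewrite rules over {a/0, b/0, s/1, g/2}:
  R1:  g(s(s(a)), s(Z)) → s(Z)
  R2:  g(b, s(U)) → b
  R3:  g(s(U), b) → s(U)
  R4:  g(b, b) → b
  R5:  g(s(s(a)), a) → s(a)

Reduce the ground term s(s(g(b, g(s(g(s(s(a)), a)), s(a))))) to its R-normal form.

s(s(b))

1. s(s(g(b, g(s(g(s(s(a)), a)), s(a)))))  →  s(s(g(b, g(s(s(a)), s(a)))))   [R5 at 1.1.2.1.1]
2. s(s(g(b, g(s(s(a)), s(a)))))  →  s(s(g(b, s(a))))   [R1 at 1.1.2]
3. s(s(g(b, s(a))))  →  s(s(b))   [R2 at 1.1]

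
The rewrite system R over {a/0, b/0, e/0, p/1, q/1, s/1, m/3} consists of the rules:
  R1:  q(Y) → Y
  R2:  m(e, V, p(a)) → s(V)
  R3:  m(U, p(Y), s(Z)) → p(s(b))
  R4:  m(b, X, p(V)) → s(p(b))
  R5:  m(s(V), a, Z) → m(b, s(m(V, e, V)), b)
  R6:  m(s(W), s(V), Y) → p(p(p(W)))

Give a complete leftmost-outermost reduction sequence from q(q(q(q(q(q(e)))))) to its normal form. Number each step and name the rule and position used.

e

1. q(q(q(q(q(q(e))))))  →  q(q(q(q(q(e)))))   [R1 at ε]
2. q(q(q(q(q(e)))))  →  q(q(q(q(e))))   [R1 at ε]
3. q(q(q(q(e))))  →  q(q(q(e)))   [R1 at ε]
4. q(q(q(e)))  →  q(q(e))   [R1 at ε]
5. q(q(e))  →  q(e)   [R1 at ε]
6. q(e)  →  e   [R1 at ε]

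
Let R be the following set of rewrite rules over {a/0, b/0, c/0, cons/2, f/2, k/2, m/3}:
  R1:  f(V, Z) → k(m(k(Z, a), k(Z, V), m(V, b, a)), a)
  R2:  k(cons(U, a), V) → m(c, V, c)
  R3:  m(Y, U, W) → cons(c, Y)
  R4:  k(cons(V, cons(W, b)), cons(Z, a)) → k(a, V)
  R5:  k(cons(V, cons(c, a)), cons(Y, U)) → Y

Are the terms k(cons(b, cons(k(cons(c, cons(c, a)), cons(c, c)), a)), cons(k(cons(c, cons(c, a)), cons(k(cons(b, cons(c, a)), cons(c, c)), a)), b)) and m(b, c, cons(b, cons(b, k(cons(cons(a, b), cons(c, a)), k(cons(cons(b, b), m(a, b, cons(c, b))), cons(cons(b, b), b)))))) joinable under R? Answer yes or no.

Reduce t₁ = k(cons(b, cons(k(cons(c, cons(c, a)), cons(c, c)), a)), cons(k(cons(c, cons(c, a)), cons(k(cons(b, cons(c, a)), cons(c, c)), a)), b)):
1. k(cons(b, cons(k(cons(c, cons(c, a)), cons(c, c)), a)), cons(k(cons(c, cons(c, a)), cons(k(cons(b, cons(c, a)), cons(c, c)), a)), b))  →  k(cons(b, cons(c, a)), cons(k(cons(c, cons(c, a)), cons(k(cons(b, cons(c, a)), cons(c, c)), a)), b))   [R5 at 1.2.1]
2. k(cons(b, cons(c, a)), cons(k(cons(c, cons(c, a)), cons(k(cons(b, cons(c, a)), cons(c, c)), a)), b))  →  k(cons(c, cons(c, a)), cons(k(cons(b, cons(c, a)), cons(c, c)), a))   [R5 at ε]
3. k(cons(c, cons(c, a)), cons(k(cons(b, cons(c, a)), cons(c, c)), a))  →  k(cons(b, cons(c, a)), cons(c, c))   [R5 at ε]
4. k(cons(b, cons(c, a)), cons(c, c))  →  c   [R5 at ε]

Reduce t₂ = m(b, c, cons(b, cons(b, k(cons(cons(a, b), cons(c, a)), k(cons(cons(b, b), m(a, b, cons(c, b))), cons(cons(b, b), b)))))):
1. m(b, c, cons(b, cons(b, k(cons(cons(a, b), cons(c, a)), k(cons(cons(b, b), m(a, b, cons(c, b))), cons(cons(b, b), b))))))  →  cons(c, b)   [R3 at ε]

no — NF(t₁) = c, NF(t₂) = cons(c, b)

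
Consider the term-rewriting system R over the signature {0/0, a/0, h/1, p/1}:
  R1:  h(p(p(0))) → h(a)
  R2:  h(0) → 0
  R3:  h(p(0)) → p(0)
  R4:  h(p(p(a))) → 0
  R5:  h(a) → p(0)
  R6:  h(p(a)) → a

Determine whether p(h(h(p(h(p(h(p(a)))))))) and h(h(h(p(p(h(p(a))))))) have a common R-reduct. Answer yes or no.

no — NF(t₁) = p(p(0)), NF(t₂) = 0

Reduce t₁ = p(h(h(p(h(p(h(p(a)))))))):
1. p(h(h(p(h(p(h(p(a))))))))  →  p(h(h(p(h(p(a))))))   [R6 at 1.1.1.1.1.1]
2. p(h(h(p(h(p(a))))))  →  p(h(h(p(a))))   [R6 at 1.1.1.1]
3. p(h(h(p(a))))  →  p(h(a))   [R6 at 1.1]
4. p(h(a))  →  p(p(0))   [R5 at 1]

Reduce t₂ = h(h(h(p(p(h(p(a))))))):
1. h(h(h(p(p(h(p(a)))))))  →  h(h(h(p(p(a)))))   [R6 at 1.1.1.1.1]
2. h(h(h(p(p(a)))))  →  h(h(0))   [R4 at 1.1]
3. h(h(0))  →  h(0)   [R2 at 1]
4. h(0)  →  0   [R2 at ε]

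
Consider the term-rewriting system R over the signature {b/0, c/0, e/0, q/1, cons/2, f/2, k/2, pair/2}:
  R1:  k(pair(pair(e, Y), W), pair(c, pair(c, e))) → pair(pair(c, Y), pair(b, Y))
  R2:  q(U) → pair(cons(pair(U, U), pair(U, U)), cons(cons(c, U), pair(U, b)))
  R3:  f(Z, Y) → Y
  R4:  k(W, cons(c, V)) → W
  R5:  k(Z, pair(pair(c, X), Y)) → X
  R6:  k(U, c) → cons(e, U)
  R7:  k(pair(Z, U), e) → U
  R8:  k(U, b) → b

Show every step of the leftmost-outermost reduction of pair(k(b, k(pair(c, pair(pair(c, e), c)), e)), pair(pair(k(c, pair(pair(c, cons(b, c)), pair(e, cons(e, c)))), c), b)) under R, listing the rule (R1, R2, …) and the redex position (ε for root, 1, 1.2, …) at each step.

pair(e, pair(pair(cons(b, c), c), b))

1. pair(k(b, k(pair(c, pair(pair(c, e), c)), e)), pair(pair(k(c, pair(pair(c, cons(b, c)), pair(e, cons(e, c)))), c), b))  →  pair(k(b, pair(pair(c, e), c)), pair(pair(k(c, pair(pair(c, cons(b, c)), pair(e, cons(e, c)))), c), b))   [R7 at 1.2]
2. pair(k(b, pair(pair(c, e), c)), pair(pair(k(c, pair(pair(c, cons(b, c)), pair(e, cons(e, c)))), c), b))  →  pair(e, pair(pair(k(c, pair(pair(c, cons(b, c)), pair(e, cons(e, c)))), c), b))   [R5 at 1]
3. pair(e, pair(pair(k(c, pair(pair(c, cons(b, c)), pair(e, cons(e, c)))), c), b))  →  pair(e, pair(pair(cons(b, c), c), b))   [R5 at 2.1.1]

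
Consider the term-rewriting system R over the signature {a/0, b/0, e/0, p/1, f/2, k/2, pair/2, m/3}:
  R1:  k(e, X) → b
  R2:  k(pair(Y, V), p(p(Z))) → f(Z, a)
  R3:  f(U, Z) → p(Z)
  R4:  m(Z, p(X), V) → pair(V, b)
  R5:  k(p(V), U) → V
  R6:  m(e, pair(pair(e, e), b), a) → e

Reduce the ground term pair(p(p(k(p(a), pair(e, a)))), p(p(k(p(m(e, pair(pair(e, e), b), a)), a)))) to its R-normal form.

1. pair(p(p(k(p(a), pair(e, a)))), p(p(k(p(m(e, pair(pair(e, e), b), a)), a))))  →  pair(p(p(a)), p(p(k(p(m(e, pair(pair(e, e), b), a)), a))))   [R5 at 1.1.1]
2. pair(p(p(a)), p(p(k(p(m(e, pair(pair(e, e), b), a)), a))))  →  pair(p(p(a)), p(p(m(e, pair(pair(e, e), b), a))))   [R5 at 2.1.1]
3. pair(p(p(a)), p(p(m(e, pair(pair(e, e), b), a))))  →  pair(p(p(a)), p(p(e)))   [R6 at 2.1.1]

pair(p(p(a)), p(p(e)))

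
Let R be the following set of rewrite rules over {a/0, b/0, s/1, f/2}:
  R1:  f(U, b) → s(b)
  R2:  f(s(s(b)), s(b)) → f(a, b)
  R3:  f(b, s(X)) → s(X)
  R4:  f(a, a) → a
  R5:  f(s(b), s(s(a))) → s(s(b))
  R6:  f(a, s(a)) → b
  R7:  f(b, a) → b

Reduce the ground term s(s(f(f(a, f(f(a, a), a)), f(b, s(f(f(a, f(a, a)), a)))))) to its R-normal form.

1. s(s(f(f(a, f(f(a, a), a)), f(b, s(f(f(a, f(a, a)), a))))))  →  s(s(f(f(a, f(a, a)), f(b, s(f(f(a, f(a, a)), a))))))   [R4 at 1.1.1.2.1]
2. s(s(f(f(a, f(a, a)), f(b, s(f(f(a, f(a, a)), a))))))  →  s(s(f(f(a, a), f(b, s(f(f(a, f(a, a)), a))))))   [R4 at 1.1.1.2]
3. s(s(f(f(a, a), f(b, s(f(f(a, f(a, a)), a))))))  →  s(s(f(a, f(b, s(f(f(a, f(a, a)), a))))))   [R4 at 1.1.1]
4. s(s(f(a, f(b, s(f(f(a, f(a, a)), a))))))  →  s(s(f(a, s(f(f(a, f(a, a)), a)))))   [R3 at 1.1.2]
5. s(s(f(a, s(f(f(a, f(a, a)), a)))))  →  s(s(f(a, s(f(f(a, a), a)))))   [R4 at 1.1.2.1.1.2]
6. s(s(f(a, s(f(f(a, a), a)))))  →  s(s(f(a, s(f(a, a)))))   [R4 at 1.1.2.1.1]
7. s(s(f(a, s(f(a, a)))))  →  s(s(f(a, s(a))))   [R4 at 1.1.2.1]
8. s(s(f(a, s(a))))  →  s(s(b))   [R6 at 1.1]

s(s(b))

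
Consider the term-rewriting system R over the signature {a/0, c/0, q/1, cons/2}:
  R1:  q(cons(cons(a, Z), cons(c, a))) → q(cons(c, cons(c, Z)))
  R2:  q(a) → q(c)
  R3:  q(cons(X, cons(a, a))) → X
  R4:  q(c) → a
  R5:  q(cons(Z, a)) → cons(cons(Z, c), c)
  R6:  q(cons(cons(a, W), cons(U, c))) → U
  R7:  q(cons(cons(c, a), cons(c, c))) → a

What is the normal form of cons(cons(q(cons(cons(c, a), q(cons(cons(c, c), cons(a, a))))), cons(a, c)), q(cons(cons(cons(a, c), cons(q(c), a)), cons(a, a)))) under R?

1. cons(cons(q(cons(cons(c, a), q(cons(cons(c, c), cons(a, a))))), cons(a, c)), q(cons(cons(cons(a, c), cons(q(c), a)), cons(a, a))))  →  cons(cons(q(cons(cons(c, a), cons(c, c))), cons(a, c)), q(cons(cons(cons(a, c), cons(q(c), a)), cons(a, a))))   [R3 at 1.1.1.2]
2. cons(cons(q(cons(cons(c, a), cons(c, c))), cons(a, c)), q(cons(cons(cons(a, c), cons(q(c), a)), cons(a, a))))  →  cons(cons(a, cons(a, c)), q(cons(cons(cons(a, c), cons(q(c), a)), cons(a, a))))   [R7 at 1.1]
3. cons(cons(a, cons(a, c)), q(cons(cons(cons(a, c), cons(q(c), a)), cons(a, a))))  →  cons(cons(a, cons(a, c)), cons(cons(a, c), cons(q(c), a)))   [R3 at 2]
4. cons(cons(a, cons(a, c)), cons(cons(a, c), cons(q(c), a)))  →  cons(cons(a, cons(a, c)), cons(cons(a, c), cons(a, a)))   [R4 at 2.2.1]

cons(cons(a, cons(a, c)), cons(cons(a, c), cons(a, a)))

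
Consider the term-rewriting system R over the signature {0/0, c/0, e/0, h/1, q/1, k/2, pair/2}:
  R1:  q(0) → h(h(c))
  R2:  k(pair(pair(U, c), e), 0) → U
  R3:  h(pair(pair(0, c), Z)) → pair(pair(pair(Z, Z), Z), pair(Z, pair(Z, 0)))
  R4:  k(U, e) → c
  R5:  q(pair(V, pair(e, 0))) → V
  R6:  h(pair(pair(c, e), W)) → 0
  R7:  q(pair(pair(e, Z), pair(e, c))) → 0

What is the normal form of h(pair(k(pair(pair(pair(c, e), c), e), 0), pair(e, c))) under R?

0

1. h(pair(k(pair(pair(pair(c, e), c), e), 0), pair(e, c)))  →  h(pair(pair(c, e), pair(e, c)))   [R2 at 1.1]
2. h(pair(pair(c, e), pair(e, c)))  →  0   [R6 at ε]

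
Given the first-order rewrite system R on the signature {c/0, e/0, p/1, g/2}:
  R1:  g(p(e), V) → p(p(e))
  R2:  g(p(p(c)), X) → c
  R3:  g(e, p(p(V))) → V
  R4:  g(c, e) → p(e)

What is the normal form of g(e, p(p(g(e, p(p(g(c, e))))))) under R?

p(e)

1. g(e, p(p(g(e, p(p(g(c, e)))))))  →  g(e, p(p(g(c, e))))   [R3 at ε]
2. g(e, p(p(g(c, e))))  →  g(c, e)   [R3 at ε]
3. g(c, e)  →  p(e)   [R4 at ε]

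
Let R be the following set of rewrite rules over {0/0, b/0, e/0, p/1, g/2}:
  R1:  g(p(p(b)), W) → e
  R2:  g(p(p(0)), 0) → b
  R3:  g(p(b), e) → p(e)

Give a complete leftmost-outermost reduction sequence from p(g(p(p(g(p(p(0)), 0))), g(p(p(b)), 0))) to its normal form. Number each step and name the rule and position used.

p(e)

1. p(g(p(p(g(p(p(0)), 0))), g(p(p(b)), 0)))  →  p(g(p(p(b)), g(p(p(b)), 0)))   [R2 at 1.1.1.1]
2. p(g(p(p(b)), g(p(p(b)), 0)))  →  p(e)   [R1 at 1]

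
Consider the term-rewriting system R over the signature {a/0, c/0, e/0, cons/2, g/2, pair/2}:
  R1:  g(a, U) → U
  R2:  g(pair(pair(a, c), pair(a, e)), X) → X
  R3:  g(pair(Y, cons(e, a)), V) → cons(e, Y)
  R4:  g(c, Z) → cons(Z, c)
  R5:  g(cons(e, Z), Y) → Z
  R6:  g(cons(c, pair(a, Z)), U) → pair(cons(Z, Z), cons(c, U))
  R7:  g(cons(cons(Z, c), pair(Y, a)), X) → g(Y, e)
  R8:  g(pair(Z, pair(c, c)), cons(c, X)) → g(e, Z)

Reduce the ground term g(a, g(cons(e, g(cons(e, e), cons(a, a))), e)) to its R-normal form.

e

1. g(a, g(cons(e, g(cons(e, e), cons(a, a))), e))  →  g(cons(e, g(cons(e, e), cons(a, a))), e)   [R1 at ε]
2. g(cons(e, g(cons(e, e), cons(a, a))), e)  →  g(cons(e, e), cons(a, a))   [R5 at ε]
3. g(cons(e, e), cons(a, a))  →  e   [R5 at ε]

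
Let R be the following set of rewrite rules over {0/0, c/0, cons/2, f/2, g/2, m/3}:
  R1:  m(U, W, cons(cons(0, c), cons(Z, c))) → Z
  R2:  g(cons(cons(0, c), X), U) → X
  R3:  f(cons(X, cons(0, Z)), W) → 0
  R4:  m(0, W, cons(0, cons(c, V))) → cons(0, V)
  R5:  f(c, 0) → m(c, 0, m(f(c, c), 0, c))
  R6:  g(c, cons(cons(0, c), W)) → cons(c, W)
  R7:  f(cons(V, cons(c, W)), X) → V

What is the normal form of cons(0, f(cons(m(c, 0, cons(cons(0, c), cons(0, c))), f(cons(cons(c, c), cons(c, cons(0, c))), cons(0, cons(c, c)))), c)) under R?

1. cons(0, f(cons(m(c, 0, cons(cons(0, c), cons(0, c))), f(cons(cons(c, c), cons(c, cons(0, c))), cons(0, cons(c, c)))), c))  →  cons(0, f(cons(0, f(cons(cons(c, c), cons(c, cons(0, c))), cons(0, cons(c, c)))), c))   [R1 at 2.1.1]
2. cons(0, f(cons(0, f(cons(cons(c, c), cons(c, cons(0, c))), cons(0, cons(c, c)))), c))  →  cons(0, f(cons(0, cons(c, c)), c))   [R7 at 2.1.2]
3. cons(0, f(cons(0, cons(c, c)), c))  →  cons(0, 0)   [R7 at 2]

cons(0, 0)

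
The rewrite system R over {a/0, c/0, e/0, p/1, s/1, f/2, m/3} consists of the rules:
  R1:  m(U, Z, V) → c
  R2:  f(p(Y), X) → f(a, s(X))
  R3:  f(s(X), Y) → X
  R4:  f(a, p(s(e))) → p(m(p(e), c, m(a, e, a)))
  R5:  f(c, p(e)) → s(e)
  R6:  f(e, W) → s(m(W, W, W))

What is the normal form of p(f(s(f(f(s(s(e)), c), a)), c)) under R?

p(e)

1. p(f(s(f(f(s(s(e)), c), a)), c))  →  p(f(f(s(s(e)), c), a))   [R3 at 1]
2. p(f(f(s(s(e)), c), a))  →  p(f(s(e), a))   [R3 at 1.1]
3. p(f(s(e), a))  →  p(e)   [R3 at 1]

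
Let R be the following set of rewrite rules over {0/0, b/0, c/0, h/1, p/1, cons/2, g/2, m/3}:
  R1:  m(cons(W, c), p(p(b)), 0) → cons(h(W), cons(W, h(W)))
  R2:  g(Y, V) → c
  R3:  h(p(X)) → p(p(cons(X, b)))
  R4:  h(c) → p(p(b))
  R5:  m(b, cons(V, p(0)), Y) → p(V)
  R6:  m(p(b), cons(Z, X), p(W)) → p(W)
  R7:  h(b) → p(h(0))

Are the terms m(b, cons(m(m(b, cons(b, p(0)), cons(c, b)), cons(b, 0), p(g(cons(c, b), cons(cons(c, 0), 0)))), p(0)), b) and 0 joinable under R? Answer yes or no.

Reduce t₁ = m(b, cons(m(m(b, cons(b, p(0)), cons(c, b)), cons(b, 0), p(g(cons(c, b), cons(cons(c, 0), 0)))), p(0)), b):
1. m(b, cons(m(m(b, cons(b, p(0)), cons(c, b)), cons(b, 0), p(g(cons(c, b), cons(cons(c, 0), 0)))), p(0)), b)  →  p(m(m(b, cons(b, p(0)), cons(c, b)), cons(b, 0), p(g(cons(c, b), cons(cons(c, 0), 0)))))   [R5 at ε]
2. p(m(m(b, cons(b, p(0)), cons(c, b)), cons(b, 0), p(g(cons(c, b), cons(cons(c, 0), 0)))))  →  p(m(p(b), cons(b, 0), p(g(cons(c, b), cons(cons(c, 0), 0)))))   [R5 at 1.1]
3. p(m(p(b), cons(b, 0), p(g(cons(c, b), cons(cons(c, 0), 0)))))  →  p(p(g(cons(c, b), cons(cons(c, 0), 0))))   [R6 at 1]
4. p(p(g(cons(c, b), cons(cons(c, 0), 0))))  →  p(p(c))   [R2 at 1.1]

Reduce t₂ = 0:

no — NF(t₁) = p(p(c)), NF(t₂) = 0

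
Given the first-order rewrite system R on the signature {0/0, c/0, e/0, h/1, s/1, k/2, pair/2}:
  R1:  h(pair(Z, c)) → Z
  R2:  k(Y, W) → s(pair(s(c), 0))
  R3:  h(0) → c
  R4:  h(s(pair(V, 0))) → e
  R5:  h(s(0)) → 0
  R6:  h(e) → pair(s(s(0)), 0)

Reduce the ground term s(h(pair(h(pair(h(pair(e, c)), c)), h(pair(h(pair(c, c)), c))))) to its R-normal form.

1. s(h(pair(h(pair(h(pair(e, c)), c)), h(pair(h(pair(c, c)), c)))))  →  s(h(pair(h(pair(e, c)), h(pair(h(pair(c, c)), c)))))   [R1 at 1.1.1]
2. s(h(pair(h(pair(e, c)), h(pair(h(pair(c, c)), c)))))  →  s(h(pair(e, h(pair(h(pair(c, c)), c)))))   [R1 at 1.1.1]
3. s(h(pair(e, h(pair(h(pair(c, c)), c)))))  →  s(h(pair(e, h(pair(c, c)))))   [R1 at 1.1.2]
4. s(h(pair(e, h(pair(c, c)))))  →  s(h(pair(e, c)))   [R1 at 1.1.2]
5. s(h(pair(e, c)))  →  s(e)   [R1 at 1]

s(e)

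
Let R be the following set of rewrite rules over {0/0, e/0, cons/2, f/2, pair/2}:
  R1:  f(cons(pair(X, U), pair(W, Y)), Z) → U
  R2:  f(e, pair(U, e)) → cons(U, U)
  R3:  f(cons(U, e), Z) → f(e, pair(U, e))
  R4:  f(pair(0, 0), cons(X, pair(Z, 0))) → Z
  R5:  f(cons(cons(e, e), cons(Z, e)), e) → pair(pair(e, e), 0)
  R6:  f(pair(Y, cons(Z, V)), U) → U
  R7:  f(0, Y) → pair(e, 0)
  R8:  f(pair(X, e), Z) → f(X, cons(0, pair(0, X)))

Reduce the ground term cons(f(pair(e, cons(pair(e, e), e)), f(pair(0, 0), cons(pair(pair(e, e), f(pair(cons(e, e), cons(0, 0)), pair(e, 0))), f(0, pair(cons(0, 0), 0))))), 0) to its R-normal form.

cons(e, 0)

1. cons(f(pair(e, cons(pair(e, e), e)), f(pair(0, 0), cons(pair(pair(e, e), f(pair(cons(e, e), cons(0, 0)), pair(e, 0))), f(0, pair(cons(0, 0), 0))))), 0)  →  cons(f(pair(0, 0), cons(pair(pair(e, e), f(pair(cons(e, e), cons(0, 0)), pair(e, 0))), f(0, pair(cons(0, 0), 0)))), 0)   [R6 at 1]
2. cons(f(pair(0, 0), cons(pair(pair(e, e), f(pair(cons(e, e), cons(0, 0)), pair(e, 0))), f(0, pair(cons(0, 0), 0)))), 0)  →  cons(f(pair(0, 0), cons(pair(pair(e, e), pair(e, 0)), f(0, pair(cons(0, 0), 0)))), 0)   [R6 at 1.2.1.2]
3. cons(f(pair(0, 0), cons(pair(pair(e, e), pair(e, 0)), f(0, pair(cons(0, 0), 0)))), 0)  →  cons(f(pair(0, 0), cons(pair(pair(e, e), pair(e, 0)), pair(e, 0))), 0)   [R7 at 1.2.2]
4. cons(f(pair(0, 0), cons(pair(pair(e, e), pair(e, 0)), pair(e, 0))), 0)  →  cons(e, 0)   [R4 at 1]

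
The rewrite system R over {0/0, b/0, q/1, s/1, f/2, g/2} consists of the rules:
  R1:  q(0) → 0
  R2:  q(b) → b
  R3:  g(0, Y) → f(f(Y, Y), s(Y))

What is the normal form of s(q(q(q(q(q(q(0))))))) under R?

1. s(q(q(q(q(q(q(0)))))))  →  s(q(q(q(q(q(0))))))   [R1 at 1.1.1.1.1.1]
2. s(q(q(q(q(q(0))))))  →  s(q(q(q(q(0)))))   [R1 at 1.1.1.1.1]
3. s(q(q(q(q(0)))))  →  s(q(q(q(0))))   [R1 at 1.1.1.1]
4. s(q(q(q(0))))  →  s(q(q(0)))   [R1 at 1.1.1]
5. s(q(q(0)))  →  s(q(0))   [R1 at 1.1]
6. s(q(0))  →  s(0)   [R1 at 1]

s(0)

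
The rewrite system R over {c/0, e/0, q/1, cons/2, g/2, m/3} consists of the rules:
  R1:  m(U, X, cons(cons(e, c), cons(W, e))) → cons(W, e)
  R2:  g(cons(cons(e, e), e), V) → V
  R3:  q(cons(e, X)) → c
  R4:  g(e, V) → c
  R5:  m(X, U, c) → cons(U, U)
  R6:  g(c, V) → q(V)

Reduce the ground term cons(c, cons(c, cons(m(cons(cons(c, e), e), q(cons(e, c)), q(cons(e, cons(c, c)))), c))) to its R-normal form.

1. cons(c, cons(c, cons(m(cons(cons(c, e), e), q(cons(e, c)), q(cons(e, cons(c, c)))), c)))  →  cons(c, cons(c, cons(m(cons(cons(c, e), e), c, q(cons(e, cons(c, c)))), c)))   [R3 at 2.2.1.2]
2. cons(c, cons(c, cons(m(cons(cons(c, e), e), c, q(cons(e, cons(c, c)))), c)))  →  cons(c, cons(c, cons(m(cons(cons(c, e), e), c, c), c)))   [R3 at 2.2.1.3]
3. cons(c, cons(c, cons(m(cons(cons(c, e), e), c, c), c)))  →  cons(c, cons(c, cons(cons(c, c), c)))   [R5 at 2.2.1]

cons(c, cons(c, cons(cons(c, c), c)))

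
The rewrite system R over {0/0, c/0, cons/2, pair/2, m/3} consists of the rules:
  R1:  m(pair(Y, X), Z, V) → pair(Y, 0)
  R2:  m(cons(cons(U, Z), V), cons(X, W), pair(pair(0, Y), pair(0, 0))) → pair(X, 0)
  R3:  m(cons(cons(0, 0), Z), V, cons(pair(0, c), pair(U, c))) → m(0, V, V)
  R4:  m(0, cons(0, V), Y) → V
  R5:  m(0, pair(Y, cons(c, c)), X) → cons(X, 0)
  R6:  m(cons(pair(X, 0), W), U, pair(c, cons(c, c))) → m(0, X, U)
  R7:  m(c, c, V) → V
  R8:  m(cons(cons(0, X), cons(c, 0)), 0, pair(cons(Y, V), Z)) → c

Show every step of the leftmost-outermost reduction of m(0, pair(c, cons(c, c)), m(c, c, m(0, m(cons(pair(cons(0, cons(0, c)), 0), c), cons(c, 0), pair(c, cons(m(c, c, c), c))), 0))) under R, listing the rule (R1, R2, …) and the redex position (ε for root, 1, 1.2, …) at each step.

1. m(0, pair(c, cons(c, c)), m(c, c, m(0, m(cons(pair(cons(0, cons(0, c)), 0), c), cons(c, 0), pair(c, cons(m(c, c, c), c))), 0)))  →  cons(m(c, c, m(0, m(cons(pair(cons(0, cons(0, c)), 0), c), cons(c, 0), pair(c, cons(m(c, c, c), c))), 0)), 0)   [R5 at ε]
2. cons(m(c, c, m(0, m(cons(pair(cons(0, cons(0, c)), 0), c), cons(c, 0), pair(c, cons(m(c, c, c), c))), 0)), 0)  →  cons(m(0, m(cons(pair(cons(0, cons(0, c)), 0), c), cons(c, 0), pair(c, cons(m(c, c, c), c))), 0), 0)   [R7 at 1]
3. cons(m(0, m(cons(pair(cons(0, cons(0, c)), 0), c), cons(c, 0), pair(c, cons(m(c, c, c), c))), 0), 0)  →  cons(m(0, m(cons(pair(cons(0, cons(0, c)), 0), c), cons(c, 0), pair(c, cons(c, c))), 0), 0)   [R7 at 1.2.3.2.1]
4. cons(m(0, m(cons(pair(cons(0, cons(0, c)), 0), c), cons(c, 0), pair(c, cons(c, c))), 0), 0)  →  cons(m(0, m(0, cons(0, cons(0, c)), cons(c, 0)), 0), 0)   [R6 at 1.2]
5. cons(m(0, m(0, cons(0, cons(0, c)), cons(c, 0)), 0), 0)  →  cons(m(0, cons(0, c), 0), 0)   [R4 at 1.2]
6. cons(m(0, cons(0, c), 0), 0)  →  cons(c, 0)   [R4 at 1]

cons(c, 0)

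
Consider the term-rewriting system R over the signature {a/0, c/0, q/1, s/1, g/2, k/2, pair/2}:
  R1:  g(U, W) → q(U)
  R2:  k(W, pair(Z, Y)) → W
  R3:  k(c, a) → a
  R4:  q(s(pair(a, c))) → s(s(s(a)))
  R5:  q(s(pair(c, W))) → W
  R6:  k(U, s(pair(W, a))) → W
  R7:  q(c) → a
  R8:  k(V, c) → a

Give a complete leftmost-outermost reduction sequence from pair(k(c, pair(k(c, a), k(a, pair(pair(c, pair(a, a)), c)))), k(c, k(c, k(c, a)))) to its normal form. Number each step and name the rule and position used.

pair(c, a)

1. pair(k(c, pair(k(c, a), k(a, pair(pair(c, pair(a, a)), c)))), k(c, k(c, k(c, a))))  →  pair(c, k(c, k(c, k(c, a))))   [R2 at 1]
2. pair(c, k(c, k(c, k(c, a))))  →  pair(c, k(c, k(c, a)))   [R3 at 2.2.2]
3. pair(c, k(c, k(c, a)))  →  pair(c, k(c, a))   [R3 at 2.2]
4. pair(c, k(c, a))  →  pair(c, a)   [R3 at 2]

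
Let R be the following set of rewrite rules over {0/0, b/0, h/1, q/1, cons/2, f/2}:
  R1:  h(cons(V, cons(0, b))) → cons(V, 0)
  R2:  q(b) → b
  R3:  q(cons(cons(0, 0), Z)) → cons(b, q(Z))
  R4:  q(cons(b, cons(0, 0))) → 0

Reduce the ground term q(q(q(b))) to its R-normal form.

1. q(q(q(b)))  →  q(q(b))   [R2 at 1.1]
2. q(q(b))  →  q(b)   [R2 at 1]
3. q(b)  →  b   [R2 at ε]

b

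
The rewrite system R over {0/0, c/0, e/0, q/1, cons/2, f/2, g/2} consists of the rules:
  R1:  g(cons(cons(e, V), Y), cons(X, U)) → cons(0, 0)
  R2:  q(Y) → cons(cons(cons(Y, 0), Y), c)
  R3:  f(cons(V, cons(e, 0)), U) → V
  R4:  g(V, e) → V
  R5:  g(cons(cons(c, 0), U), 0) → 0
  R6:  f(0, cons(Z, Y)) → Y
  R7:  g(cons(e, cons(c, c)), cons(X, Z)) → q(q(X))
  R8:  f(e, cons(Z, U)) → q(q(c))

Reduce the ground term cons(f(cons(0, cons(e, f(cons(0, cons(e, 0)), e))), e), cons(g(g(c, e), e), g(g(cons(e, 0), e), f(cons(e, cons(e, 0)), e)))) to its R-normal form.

1. cons(f(cons(0, cons(e, f(cons(0, cons(e, 0)), e))), e), cons(g(g(c, e), e), g(g(cons(e, 0), e), f(cons(e, cons(e, 0)), e))))  →  cons(f(cons(0, cons(e, 0)), e), cons(g(g(c, e), e), g(g(cons(e, 0), e), f(cons(e, cons(e, 0)), e))))   [R3 at 1.1.2.2]
2. cons(f(cons(0, cons(e, 0)), e), cons(g(g(c, e), e), g(g(cons(e, 0), e), f(cons(e, cons(e, 0)), e))))  →  cons(0, cons(g(g(c, e), e), g(g(cons(e, 0), e), f(cons(e, cons(e, 0)), e))))   [R3 at 1]
3. cons(0, cons(g(g(c, e), e), g(g(cons(e, 0), e), f(cons(e, cons(e, 0)), e))))  →  cons(0, cons(g(c, e), g(g(cons(e, 0), e), f(cons(e, cons(e, 0)), e))))   [R4 at 2.1]
4. cons(0, cons(g(c, e), g(g(cons(e, 0), e), f(cons(e, cons(e, 0)), e))))  →  cons(0, cons(c, g(g(cons(e, 0), e), f(cons(e, cons(e, 0)), e))))   [R4 at 2.1]
5. cons(0, cons(c, g(g(cons(e, 0), e), f(cons(e, cons(e, 0)), e))))  →  cons(0, cons(c, g(cons(e, 0), f(cons(e, cons(e, 0)), e))))   [R4 at 2.2.1]
6. cons(0, cons(c, g(cons(e, 0), f(cons(e, cons(e, 0)), e))))  →  cons(0, cons(c, g(cons(e, 0), e)))   [R3 at 2.2.2]
7. cons(0, cons(c, g(cons(e, 0), e)))  →  cons(0, cons(c, cons(e, 0)))   [R4 at 2.2]

cons(0, cons(c, cons(e, 0)))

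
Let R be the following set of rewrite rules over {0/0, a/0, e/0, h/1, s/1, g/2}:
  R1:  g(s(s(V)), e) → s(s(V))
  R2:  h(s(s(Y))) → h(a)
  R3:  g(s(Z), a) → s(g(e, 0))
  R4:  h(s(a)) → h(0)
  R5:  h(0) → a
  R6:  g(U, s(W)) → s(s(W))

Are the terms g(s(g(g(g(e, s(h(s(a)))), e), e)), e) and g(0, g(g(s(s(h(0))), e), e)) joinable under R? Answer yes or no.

Reduce t₁ = g(s(g(g(g(e, s(h(s(a)))), e), e)), e):
1. g(s(g(g(g(e, s(h(s(a)))), e), e)), e)  →  g(s(g(g(s(s(h(s(a)))), e), e)), e)   [R6 at 1.1.1.1]
2. g(s(g(g(s(s(h(s(a)))), e), e)), e)  →  g(s(g(s(s(h(s(a)))), e)), e)   [R1 at 1.1.1]
3. g(s(g(s(s(h(s(a)))), e)), e)  →  g(s(s(s(h(s(a))))), e)   [R1 at 1.1]
4. g(s(s(s(h(s(a))))), e)  →  s(s(s(h(s(a)))))   [R1 at ε]
5. s(s(s(h(s(a)))))  →  s(s(s(h(0))))   [R4 at 1.1.1]
6. s(s(s(h(0))))  →  s(s(s(a)))   [R5 at 1.1.1]

Reduce t₂ = g(0, g(g(s(s(h(0))), e), e)):
1. g(0, g(g(s(s(h(0))), e), e))  →  g(0, g(s(s(h(0))), e))   [R1 at 2.1]
2. g(0, g(s(s(h(0))), e))  →  g(0, s(s(h(0))))   [R1 at 2]
3. g(0, s(s(h(0))))  →  s(s(s(h(0))))   [R6 at ε]
4. s(s(s(h(0))))  →  s(s(s(a)))   [R5 at 1.1.1]

yes — NF(t₁) = s(s(s(a))), NF(t₂) = s(s(s(a)))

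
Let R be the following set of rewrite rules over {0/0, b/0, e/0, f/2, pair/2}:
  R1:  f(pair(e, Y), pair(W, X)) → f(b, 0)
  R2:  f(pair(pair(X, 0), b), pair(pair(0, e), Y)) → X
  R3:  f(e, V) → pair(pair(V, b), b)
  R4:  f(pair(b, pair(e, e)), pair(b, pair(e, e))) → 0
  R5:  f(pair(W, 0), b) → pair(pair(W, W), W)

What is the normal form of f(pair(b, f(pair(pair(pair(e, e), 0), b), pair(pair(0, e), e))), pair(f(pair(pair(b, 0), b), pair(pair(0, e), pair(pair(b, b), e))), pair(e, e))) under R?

1. f(pair(b, f(pair(pair(pair(e, e), 0), b), pair(pair(0, e), e))), pair(f(pair(pair(b, 0), b), pair(pair(0, e), pair(pair(b, b), e))), pair(e, e)))  →  f(pair(b, pair(e, e)), pair(f(pair(pair(b, 0), b), pair(pair(0, e), pair(pair(b, b), e))), pair(e, e)))   [R2 at 1.2]
2. f(pair(b, pair(e, e)), pair(f(pair(pair(b, 0), b), pair(pair(0, e), pair(pair(b, b), e))), pair(e, e)))  →  f(pair(b, pair(e, e)), pair(b, pair(e, e)))   [R2 at 2.1]
3. f(pair(b, pair(e, e)), pair(b, pair(e, e)))  →  0   [R4 at ε]

0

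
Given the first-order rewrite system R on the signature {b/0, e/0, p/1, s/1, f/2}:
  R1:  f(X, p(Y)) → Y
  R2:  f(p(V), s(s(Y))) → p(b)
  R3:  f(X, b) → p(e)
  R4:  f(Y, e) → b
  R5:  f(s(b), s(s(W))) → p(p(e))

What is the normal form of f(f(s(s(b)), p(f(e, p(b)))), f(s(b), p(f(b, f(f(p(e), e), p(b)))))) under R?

e

1. f(f(s(s(b)), p(f(e, p(b)))), f(s(b), p(f(b, f(f(p(e), e), p(b))))))  →  f(f(e, p(b)), f(s(b), p(f(b, f(f(p(e), e), p(b))))))   [R1 at 1]
2. f(f(e, p(b)), f(s(b), p(f(b, f(f(p(e), e), p(b))))))  →  f(b, f(s(b), p(f(b, f(f(p(e), e), p(b))))))   [R1 at 1]
3. f(b, f(s(b), p(f(b, f(f(p(e), e), p(b))))))  →  f(b, f(b, f(f(p(e), e), p(b))))   [R1 at 2]
4. f(b, f(b, f(f(p(e), e), p(b))))  →  f(b, f(b, b))   [R1 at 2.2]
5. f(b, f(b, b))  →  f(b, p(e))   [R3 at 2]
6. f(b, p(e))  →  e   [R1 at ε]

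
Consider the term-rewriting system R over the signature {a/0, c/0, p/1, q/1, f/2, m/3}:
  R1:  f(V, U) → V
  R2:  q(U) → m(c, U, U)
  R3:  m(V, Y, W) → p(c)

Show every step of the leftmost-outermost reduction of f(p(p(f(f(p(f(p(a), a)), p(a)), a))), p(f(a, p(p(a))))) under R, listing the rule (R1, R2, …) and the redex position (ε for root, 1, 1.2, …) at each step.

1. f(p(p(f(f(p(f(p(a), a)), p(a)), a))), p(f(a, p(p(a)))))  →  p(p(f(f(p(f(p(a), a)), p(a)), a)))   [R1 at ε]
2. p(p(f(f(p(f(p(a), a)), p(a)), a)))  →  p(p(f(p(f(p(a), a)), p(a))))   [R1 at 1.1]
3. p(p(f(p(f(p(a), a)), p(a))))  →  p(p(p(f(p(a), a))))   [R1 at 1.1]
4. p(p(p(f(p(a), a))))  →  p(p(p(p(a))))   [R1 at 1.1.1]

p(p(p(p(a))))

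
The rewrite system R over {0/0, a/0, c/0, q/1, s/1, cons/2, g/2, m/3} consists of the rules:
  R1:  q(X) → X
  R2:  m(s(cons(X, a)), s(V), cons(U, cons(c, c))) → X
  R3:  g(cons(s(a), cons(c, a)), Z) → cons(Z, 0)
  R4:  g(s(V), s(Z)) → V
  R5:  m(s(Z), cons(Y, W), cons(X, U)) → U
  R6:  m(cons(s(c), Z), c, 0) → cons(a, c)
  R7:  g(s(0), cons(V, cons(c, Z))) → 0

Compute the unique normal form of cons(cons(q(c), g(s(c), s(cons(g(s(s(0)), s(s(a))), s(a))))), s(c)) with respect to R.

1. cons(cons(q(c), g(s(c), s(cons(g(s(s(0)), s(s(a))), s(a))))), s(c))  →  cons(cons(c, g(s(c), s(cons(g(s(s(0)), s(s(a))), s(a))))), s(c))   [R1 at 1.1]
2. cons(cons(c, g(s(c), s(cons(g(s(s(0)), s(s(a))), s(a))))), s(c))  →  cons(cons(c, c), s(c))   [R4 at 1.2]

cons(cons(c, c), s(c))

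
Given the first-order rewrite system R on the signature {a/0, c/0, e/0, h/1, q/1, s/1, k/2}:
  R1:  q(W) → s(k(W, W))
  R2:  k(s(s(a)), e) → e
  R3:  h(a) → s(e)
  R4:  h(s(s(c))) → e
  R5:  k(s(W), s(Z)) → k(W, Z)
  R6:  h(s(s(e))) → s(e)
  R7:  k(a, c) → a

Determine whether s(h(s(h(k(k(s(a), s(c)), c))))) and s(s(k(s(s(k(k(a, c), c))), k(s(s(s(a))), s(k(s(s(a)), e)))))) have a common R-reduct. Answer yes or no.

Reduce t₁ = s(h(s(h(k(k(s(a), s(c)), c))))):
1. s(h(s(h(k(k(s(a), s(c)), c)))))  →  s(h(s(h(k(k(a, c), c)))))   [R5 at 1.1.1.1.1]
2. s(h(s(h(k(k(a, c), c)))))  →  s(h(s(h(k(a, c)))))   [R7 at 1.1.1.1.1]
3. s(h(s(h(k(a, c)))))  →  s(h(s(h(a))))   [R7 at 1.1.1.1]
4. s(h(s(h(a))))  →  s(h(s(s(e))))   [R3 at 1.1.1]
5. s(h(s(s(e))))  →  s(s(e))   [R6 at 1]

Reduce t₂ = s(s(k(s(s(k(k(a, c), c))), k(s(s(s(a))), s(k(s(s(a)), e)))))):
1. s(s(k(s(s(k(k(a, c), c))), k(s(s(s(a))), s(k(s(s(a)), e))))))  →  s(s(k(s(s(k(a, c))), k(s(s(s(a))), s(k(s(s(a)), e))))))   [R7 at 1.1.1.1.1.1]
2. s(s(k(s(s(k(a, c))), k(s(s(s(a))), s(k(s(s(a)), e))))))  →  s(s(k(s(s(a)), k(s(s(s(a))), s(k(s(s(a)), e))))))   [R7 at 1.1.1.1.1]
3. s(s(k(s(s(a)), k(s(s(s(a))), s(k(s(s(a)), e))))))  →  s(s(k(s(s(a)), k(s(s(a)), k(s(s(a)), e)))))   [R5 at 1.1.2]
4. s(s(k(s(s(a)), k(s(s(a)), k(s(s(a)), e)))))  →  s(s(k(s(s(a)), k(s(s(a)), e))))   [R2 at 1.1.2.2]
5. s(s(k(s(s(a)), k(s(s(a)), e))))  →  s(s(k(s(s(a)), e)))   [R2 at 1.1.2]
6. s(s(k(s(s(a)), e)))  →  s(s(e))   [R2 at 1.1]

yes — NF(t₁) = s(s(e)), NF(t₂) = s(s(e))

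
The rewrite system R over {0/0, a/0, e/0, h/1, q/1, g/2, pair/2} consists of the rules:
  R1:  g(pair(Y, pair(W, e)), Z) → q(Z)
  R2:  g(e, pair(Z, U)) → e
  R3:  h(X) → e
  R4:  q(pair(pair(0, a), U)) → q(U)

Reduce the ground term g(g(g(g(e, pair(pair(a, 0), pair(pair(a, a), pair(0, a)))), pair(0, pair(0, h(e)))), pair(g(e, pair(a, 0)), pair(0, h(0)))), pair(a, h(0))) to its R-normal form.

1. g(g(g(g(e, pair(pair(a, 0), pair(pair(a, a), pair(0, a)))), pair(0, pair(0, h(e)))), pair(g(e, pair(a, 0)), pair(0, h(0)))), pair(a, h(0)))  →  g(g(g(e, pair(0, pair(0, h(e)))), pair(g(e, pair(a, 0)), pair(0, h(0)))), pair(a, h(0)))   [R2 at 1.1.1]
2. g(g(g(e, pair(0, pair(0, h(e)))), pair(g(e, pair(a, 0)), pair(0, h(0)))), pair(a, h(0)))  →  g(g(e, pair(g(e, pair(a, 0)), pair(0, h(0)))), pair(a, h(0)))   [R2 at 1.1]
3. g(g(e, pair(g(e, pair(a, 0)), pair(0, h(0)))), pair(a, h(0)))  →  g(e, pair(a, h(0)))   [R2 at 1]
4. g(e, pair(a, h(0)))  →  e   [R2 at ε]

e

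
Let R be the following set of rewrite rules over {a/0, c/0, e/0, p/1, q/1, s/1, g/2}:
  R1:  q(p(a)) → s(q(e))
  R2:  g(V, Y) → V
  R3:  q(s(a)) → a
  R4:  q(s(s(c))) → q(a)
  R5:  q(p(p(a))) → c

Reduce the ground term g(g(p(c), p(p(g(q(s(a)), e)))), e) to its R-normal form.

p(c)

1. g(g(p(c), p(p(g(q(s(a)), e)))), e)  →  g(p(c), p(p(g(q(s(a)), e))))   [R2 at ε]
2. g(p(c), p(p(g(q(s(a)), e))))  →  p(c)   [R2 at ε]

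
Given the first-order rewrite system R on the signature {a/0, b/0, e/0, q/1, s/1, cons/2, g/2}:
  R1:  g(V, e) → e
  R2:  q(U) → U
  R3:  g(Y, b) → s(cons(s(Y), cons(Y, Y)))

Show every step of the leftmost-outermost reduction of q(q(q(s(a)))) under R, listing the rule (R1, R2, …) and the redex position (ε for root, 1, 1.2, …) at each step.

s(a)

1. q(q(q(s(a))))  →  q(q(s(a)))   [R2 at ε]
2. q(q(s(a)))  →  q(s(a))   [R2 at ε]
3. q(s(a))  →  s(a)   [R2 at ε]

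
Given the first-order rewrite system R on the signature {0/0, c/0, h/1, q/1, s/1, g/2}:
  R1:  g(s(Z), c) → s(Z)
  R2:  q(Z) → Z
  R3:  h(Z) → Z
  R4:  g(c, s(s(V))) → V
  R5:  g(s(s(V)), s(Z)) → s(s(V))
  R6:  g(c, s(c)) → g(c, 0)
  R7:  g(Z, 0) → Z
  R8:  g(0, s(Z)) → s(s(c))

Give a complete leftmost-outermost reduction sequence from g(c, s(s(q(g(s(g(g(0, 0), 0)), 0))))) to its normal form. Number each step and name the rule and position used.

1. g(c, s(s(q(g(s(g(g(0, 0), 0)), 0)))))  →  q(g(s(g(g(0, 0), 0)), 0))   [R4 at ε]
2. q(g(s(g(g(0, 0), 0)), 0))  →  g(s(g(g(0, 0), 0)), 0)   [R2 at ε]
3. g(s(g(g(0, 0), 0)), 0)  →  s(g(g(0, 0), 0))   [R7 at ε]
4. s(g(g(0, 0), 0))  →  s(g(0, 0))   [R7 at 1]
5. s(g(0, 0))  →  s(0)   [R7 at 1]

s(0)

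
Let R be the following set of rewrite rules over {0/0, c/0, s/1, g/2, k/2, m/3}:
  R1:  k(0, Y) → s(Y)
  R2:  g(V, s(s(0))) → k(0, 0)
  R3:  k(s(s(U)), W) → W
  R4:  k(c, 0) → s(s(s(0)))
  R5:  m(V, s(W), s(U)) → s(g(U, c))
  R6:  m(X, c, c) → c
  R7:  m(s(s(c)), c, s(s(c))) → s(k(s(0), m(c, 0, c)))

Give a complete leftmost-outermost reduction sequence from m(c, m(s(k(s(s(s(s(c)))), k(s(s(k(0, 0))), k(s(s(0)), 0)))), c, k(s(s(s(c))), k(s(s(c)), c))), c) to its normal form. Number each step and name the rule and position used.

1. m(c, m(s(k(s(s(s(s(c)))), k(s(s(k(0, 0))), k(s(s(0)), 0)))), c, k(s(s(s(c))), k(s(s(c)), c))), c)  →  m(c, m(s(k(s(s(k(0, 0))), k(s(s(0)), 0))), c, k(s(s(s(c))), k(s(s(c)), c))), c)   [R3 at 2.1.1]
2. m(c, m(s(k(s(s(k(0, 0))), k(s(s(0)), 0))), c, k(s(s(s(c))), k(s(s(c)), c))), c)  →  m(c, m(s(k(s(s(0)), 0)), c, k(s(s(s(c))), k(s(s(c)), c))), c)   [R3 at 2.1.1]
3. m(c, m(s(k(s(s(0)), 0)), c, k(s(s(s(c))), k(s(s(c)), c))), c)  →  m(c, m(s(0), c, k(s(s(s(c))), k(s(s(c)), c))), c)   [R3 at 2.1.1]
4. m(c, m(s(0), c, k(s(s(s(c))), k(s(s(c)), c))), c)  →  m(c, m(s(0), c, k(s(s(c)), c)), c)   [R3 at 2.3]
5. m(c, m(s(0), c, k(s(s(c)), c)), c)  →  m(c, m(s(0), c, c), c)   [R3 at 2.3]
6. m(c, m(s(0), c, c), c)  →  m(c, c, c)   [R6 at 2]
7. m(c, c, c)  →  c   [R6 at ε]

c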